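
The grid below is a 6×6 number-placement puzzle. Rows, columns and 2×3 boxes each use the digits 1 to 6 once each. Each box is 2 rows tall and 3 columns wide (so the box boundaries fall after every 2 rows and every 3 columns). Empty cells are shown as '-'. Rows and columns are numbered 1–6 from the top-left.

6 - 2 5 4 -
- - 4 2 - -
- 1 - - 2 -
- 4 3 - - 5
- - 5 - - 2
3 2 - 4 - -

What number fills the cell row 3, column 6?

4

row 1, column 2 = 3 (sole candidate).
row 1, column 6 = 1 (sole candidate).
row 2, column 2 = 5 (sole candidate).
row 3, column 1 = 5 (sole candidate).
row 3, column 3 = 6 (sole candidate).
row 3, column 4 = 3 (sole candidate).
row 3, column 6 = 4: row 3 has {1,2,3,5,6}; col 6 has {1,2,5}; box has {2,3,5} → only 4 remains.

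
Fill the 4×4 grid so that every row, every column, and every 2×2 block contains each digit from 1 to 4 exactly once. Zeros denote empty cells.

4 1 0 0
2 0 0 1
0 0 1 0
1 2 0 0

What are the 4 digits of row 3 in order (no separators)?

R2C2 = 3 (sole candidate).
R2C3 = 4 (sole candidate).
R3C1 = 3: row 3 has {1}; col 1 has {1,2,4}; box has {1,2} → only 3 remains.
R3C2 = 4: row 3 has {1,3}; col 2 has {1,2,3}; box has {1,2,3} → only 4 remains.
R3C4 = 2: row 3 has {1,3,4}; col 4 has {1}; box has {1} → only 2 remains.

3412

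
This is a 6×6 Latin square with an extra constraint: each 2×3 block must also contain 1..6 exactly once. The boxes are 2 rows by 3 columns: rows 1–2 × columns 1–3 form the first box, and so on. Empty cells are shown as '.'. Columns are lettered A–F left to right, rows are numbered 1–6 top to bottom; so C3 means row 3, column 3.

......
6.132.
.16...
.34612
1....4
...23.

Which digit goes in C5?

3

F2 = 5 (sole candidate).
F3 = 3 (sole candidate).
A4 = 5 (sole candidate).
D5 = 5 (sole candidate).
E5 = 6 (sole candidate).
A6 = 4 (sole candidate).
C6 = 5 (sole candidate).
F6 = 1 (sole candidate).
E1 = 4 (sole candidate).
F1 = 6 (sole candidate).
B2 = 4 (sole candidate).
A3 = 2 (sole candidate).
D3 = 4 (sole candidate).
E3 = 5 (sole candidate).
B5 = 2 (sole candidate).
C5 = 3: row 5 has {1,2,4,5,6}; col 3 has {1,4,5,6}; box has {1,2,4,5} → only 3 remains.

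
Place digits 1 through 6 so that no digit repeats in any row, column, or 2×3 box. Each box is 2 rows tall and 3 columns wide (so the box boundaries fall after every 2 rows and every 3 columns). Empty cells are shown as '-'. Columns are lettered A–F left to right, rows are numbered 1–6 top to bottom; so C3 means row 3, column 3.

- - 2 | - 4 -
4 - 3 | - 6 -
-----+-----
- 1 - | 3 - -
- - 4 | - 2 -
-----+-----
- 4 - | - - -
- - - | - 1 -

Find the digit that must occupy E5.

B2 = 5: row 2 has {3,4,6}; col 2 has {1,4}; box has {2,3,4} → only 5 remains.
E3 = 5: row 3 has {1,3}; col 5 has {1,2,4,6}; box has {2,3} → only 5 remains.
E5 = 3: row 5 has {4}; col 5 has {1,2,4,5,6}; box has {1} → only 3 remains.

3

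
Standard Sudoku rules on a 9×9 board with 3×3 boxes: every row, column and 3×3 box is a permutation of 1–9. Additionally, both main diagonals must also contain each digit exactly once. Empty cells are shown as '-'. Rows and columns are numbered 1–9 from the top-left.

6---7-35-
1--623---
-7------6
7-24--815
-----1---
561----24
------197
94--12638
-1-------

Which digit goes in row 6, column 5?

row 2, column 9 = 9: row 2 has {1,2,3,6}; col 9 has {4,5,6,7,8}; box has {3,5,6} → only 9 remains.
row 3, column 7 = 2: row 3 has {6,7}; col 7 has {1,3,6,8}; box has {3,5,6,9}; anti-diagonal has {4} → only 2 remains.
row 5, column 9 = 3: row 5 has {1}; col 9 has {4,5,6,7,8,9}; box has {1,2,4,5,8} → only 3 remains.
row 9, column 8 = 4: row 9 has {1}; col 8 has {1,2,3,5,9}; box has {1,3,6,7,8,9} → only 4 remains.
row 9, column 9 = 2: row 9 has {1,4}; col 9 has {3,4,5,6,7,8,9}; box has {1,3,4,6,7,8,9}; main diagonal has {1,3,4,6} → only 2 remains.
row 1, column 9 = 1: row 1 has {3,5,6,7}; col 9 has {2,3,4,5,6,7,8,9}; box has {2,3,5,6,9}; anti-diagonal has {2,4} → only 1 remains.
row 3, column 8 = 8: row 3 has {2,6,7}; col 8 has {1,2,3,4,5,9}; box has {1,2,3,5,6,9} → only 8 remains.
row 9, column 7 = 5: row 9 has {1,2,4}; col 7 has {1,2,3,6,8}; box has {1,2,3,4,6,7,8,9} → only 5 remains.
row 2, column 8 = 7: row 2 has {1,2,3,6,9}; col 8 has {1,2,3,4,5,8,9}; box has {1,2,3,5,6,8,9}; anti-diagonal has {1,2,4} → only 7 remains.
row 5, column 8 = 6: row 5 has {1,3}; col 8 has {1,2,3,4,5,7,8,9}; box has {1,2,3,4,5,8} → only 6 remains.
row 2, column 7 = 4: row 2 has {1,2,3,6,7,9}; col 7 has {1,2,3,5,6,8}; box has {1,2,3,5,6,7,8,9} → only 4 remains.
row 1, column 2 = 2: in row 1, 2 can only go here (every other open cell in that row sees a 2).
row 3, column 4 = 1: in row 3, 1 can only go here (every other open cell in that row sees a 1).
row 3, column 1 = 3: in row 3, 3 can only go here (every other open cell in that row sees a 3).
row 9, column 1 = 8: row 9 has {1,2,4,5}; col 1 has {1,3,5,6,7,9}; box has {1,4,9}; anti-diagonal has {1,2,4,7} → only 8 remains.
row 5, column 1 = 4: row 5 has {1,3,6}; col 1 has {1,3,5,6,7,8,9}; box has {1,2,5,6,7} → only 4 remains.
row 7, column 1 = 2: row 7 has {1,7,9}; col 1 has {1,3,4,5,6,7,8,9}; box has {1,4,8,9} → only 2 remains.
row 5, column 4 = 2: in row 5, 2 can only go here (every other open cell in that row sees a 2).
row 5, column 5 = 5: in row 5, 5 can only go here (every other open cell in that row sees a 5).
row 5, column 7 = 7: in row 5, 7 can only go here (every other open cell in that row sees a 7).
row 2, column 2 = 8: row 2 has {1,2,3,4,6,7,9}; col 2 has {1,2,4,6,7}; box has {1,2,3,6,7}; main diagonal has {1,2,3,4,5,6} → only 8 remains.
row 2, column 3 = 5: row 2 has {1,2,3,4,6,7,8,9}; col 3 has {1,2}; box has {1,2,3,6,7,8} → only 5 remains.
row 3, column 3 = 9: row 3 has {1,2,3,6,7,8}; col 3 has {1,2,5}; box has {1,2,3,5,6,7,8}; main diagonal has {1,2,3,4,5,6,8} → only 9 remains.
row 3, column 5 = 4: row 3 has {1,2,3,6,7,8,9}; col 5 has {1,2,5,7}; box has {1,2,3,6,7} → only 4 remains.
row 3, column 6 = 5: row 3 has {1,2,3,4,6,7,8,9}; col 6 has {1,2,3}; box has {1,2,3,4,6,7} → only 5 remains.
row 5, column 2 = 9: row 5 has {1,2,3,4,5,6,7}; col 2 has {1,2,4,6,7,8}; box has {1,2,4,5,6,7} → only 9 remains.
row 5, column 3 = 8: row 5 has {1,2,3,4,5,6,7,9}; col 3 has {1,2,5,9}; box has {1,2,4,5,6,7,9} → only 8 remains.
row 6, column 6 = 7: row 6 has {1,2,4,5,6}; col 6 has {1,2,3,5}; box has {1,2,4,5}; main diagonal has {1,2,3,4,5,6,8,9} → only 7 remains.
row 6, column 7 = 9: row 6 has {1,2,4,5,6,7}; col 7 has {1,2,3,4,5,6,7,8}; box has {1,2,3,4,5,6,7,8} → only 9 remains.
row 8, column 3 = 7: row 8 has {1,2,3,4,6,8,9}; col 3 has {1,2,5,8,9}; box has {1,2,4,8,9} → only 7 remains.
row 8, column 4 = 5: row 8 has {1,2,3,4,6,7,8,9}; col 4 has {1,2,4,6}; box has {1,2} → only 5 remains.
row 1, column 3 = 4: row 1 has {1,2,3,5,6,7}; col 3 has {1,2,5,7,8,9}; box has {1,2,3,5,6,7,8,9} → only 4 remains.
row 4, column 2 = 3: row 4 has {1,2,4,5,7,8}; col 2 has {1,2,4,6,7,8,9}; box has {1,2,4,5,6,7,8,9} → only 3 remains.
row 6, column 4 = 3: row 6 has {1,2,4,5,6,7,9}; col 4 has {1,2,4,5,6}; box has {1,2,4,5,7}; anti-diagonal has {1,2,4,5,7,8} → only 3 remains.
row 6, column 5 = 8: row 6 has {1,2,3,4,5,6,7,9}; col 5 has {1,2,4,5,7}; box has {1,2,3,4,5,7} → only 8 remains.

8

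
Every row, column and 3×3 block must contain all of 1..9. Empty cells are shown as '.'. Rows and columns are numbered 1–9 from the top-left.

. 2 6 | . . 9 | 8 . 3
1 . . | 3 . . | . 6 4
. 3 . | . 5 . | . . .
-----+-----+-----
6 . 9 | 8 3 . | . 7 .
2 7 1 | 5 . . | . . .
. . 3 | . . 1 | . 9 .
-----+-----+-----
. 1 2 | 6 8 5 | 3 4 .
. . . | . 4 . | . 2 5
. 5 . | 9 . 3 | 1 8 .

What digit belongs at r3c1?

r3c8 = 1: row 3 has {3,5}; col 8 has {2,4,6,7,8,9}; box has {3,4,6,8} → only 1 remains.
r4c2 = 4: row 4 has {3,6,7,8,9}; col 2 has {1,2,3,5,7}; box has {1,2,3,6,7,9} → only 4 remains.
r4c6 = 2: row 4 has {3,4,6,7,8,9}; col 6 has {1,3,5,9}; box has {1,3,5,8} → only 2 remains.
r4c7 = 5: row 4 has {2,3,4,6,7,8,9}; col 7 has {1,3,8}; box has {7,9} → only 5 remains.
r4c9 = 1: row 4 has {2,3,4,5,6,7,8,9}; col 9 has {3,4,5}; box has {5,7,9} → only 1 remains.
r5c8 = 3: row 5 has {1,2,5,7}; col 8 has {1,2,4,6,7,8,9}; box has {1,5,7,9} → only 3 remains.
r6c2 = 8: row 6 has {1,3,9}; col 2 has {1,2,3,4,5,7}; box has {1,2,3,4,6,7,9} → only 8 remains.
r8c6 = 7: row 8 has {2,4,5}; col 6 has {1,2,3,5,9}; box has {3,4,5,6,8,9} → only 7 remains.
r9c5 = 2: row 9 has {1,3,5,8,9}; col 5 has {3,4,5,8}; box has {3,4,5,6,7,8,9} → only 2 remains.
r1c8 = 5: row 1 has {2,3,6,8,9}; col 8 has {1,2,3,4,6,7,8,9}; box has {1,3,4,6,8} → only 5 remains.
r2c2 = 9: row 2 has {1,3,4,6}; col 2 has {1,2,3,4,5,7,8}; box has {1,2,3,6} → only 9 remains.
r2c5 = 7: row 2 has {1,3,4,6,9}; col 5 has {2,3,4,5,8}; box has {3,5,9} → only 7 remains.
r2c6 = 8: row 2 has {1,3,4,6,7,9}; col 6 has {1,2,3,5,7,9}; box has {3,5,7,9} → only 8 remains.
r2c7 = 2: row 2 has {1,3,4,6,7,8,9}; col 7 has {1,3,5,8}; box has {1,3,4,5,6,8} → only 2 remains.
r6c1 = 5: row 6 has {1,3,8,9}; col 1 has {1,2,6}; box has {1,2,3,4,6,7,8,9} → only 5 remains.
r6c5 = 6: row 6 has {1,3,5,8,9}; col 5 has {2,3,4,5,7,8}; box has {1,2,3,5,8} → only 6 remains.
r6c7 = 4: row 6 has {1,3,5,6,8,9}; col 7 has {1,2,3,5,8}; box has {1,3,5,7,9} → only 4 remains.
r6c9 = 2: row 6 has {1,3,4,5,6,8,9}; col 9 has {1,3,4,5}; box has {1,3,4,5,7,9} → only 2 remains.
r8c2 = 6: row 8 has {2,4,5,7}; col 2 has {1,2,3,4,5,7,8,9}; box has {1,2,5} → only 6 remains.
r8c3 = 8: row 8 has {2,4,5,6,7}; col 3 has {1,2,3,6,9}; box has {1,2,5,6} → only 8 remains.
r8c4 = 1: row 8 has {2,4,5,6,7,8}; col 4 has {3,5,6,8,9}; box has {2,3,4,5,6,7,8,9} → only 1 remains.
r8c7 = 9: row 8 has {1,2,4,5,6,7,8}; col 7 has {1,2,3,4,5,8}; box has {1,2,3,4,5,8} → only 9 remains.
r1c4 = 4: row 1 has {2,3,5,6,8,9}; col 4 has {1,3,5,6,8,9}; box has {3,5,7,8,9} → only 4 remains.
r1c5 = 1: row 1 has {2,3,4,5,6,8,9}; col 5 has {2,3,4,5,6,7,8}; box has {3,4,5,7,8,9} → only 1 remains.
r2c3 = 5: row 2 has {1,2,3,4,6,7,8,9}; col 3 has {1,2,3,6,8,9}; box has {1,2,3,6,9} → only 5 remains.
r3c4 = 2: row 3 has {1,3,5}; col 4 has {1,3,4,5,6,8,9}; box has {1,3,4,5,7,8,9} → only 2 remains.
r3c6 = 6: row 3 has {1,2,3,5}; col 6 has {1,2,3,5,7,8,9}; box has {1,2,3,4,5,7,8,9} → only 6 remains.
r3c7 = 7: row 3 has {1,2,3,5,6}; col 7 has {1,2,3,4,5,8,9}; box has {1,2,3,4,5,6,8} → only 7 remains.
r3c9 = 9: row 3 has {1,2,3,5,6,7}; col 9 has {1,2,3,4,5}; box has {1,2,3,4,5,6,7,8} → only 9 remains.
r5c5 = 9: row 5 has {1,2,3,5,7}; col 5 has {1,2,3,4,5,6,7,8}; box has {1,2,3,5,6,8} → only 9 remains.
r5c6 = 4: row 5 has {1,2,3,5,7,9}; col 6 has {1,2,3,5,6,7,8,9}; box has {1,2,3,5,6,8,9} → only 4 remains.
r5c7 = 6: row 5 has {1,2,3,4,5,7,9}; col 7 has {1,2,3,4,5,7,8,9}; box has {1,2,3,4,5,7,9} → only 6 remains.
r5c9 = 8: row 5 has {1,2,3,4,5,6,7,9}; col 9 has {1,2,3,4,5,9}; box has {1,2,3,4,5,6,7,9} → only 8 remains.
r6c4 = 7: row 6 has {1,2,3,4,5,6,8,9}; col 4 has {1,2,3,4,5,6,8,9}; box has {1,2,3,4,5,6,8,9} → only 7 remains.
r7c9 = 7: row 7 has {1,2,3,4,5,6,8}; col 9 has {1,2,3,4,5,8,9}; box has {1,2,3,4,5,8,9} → only 7 remains.
r8c1 = 3: row 8 has {1,2,4,5,6,7,8,9}; col 1 has {1,2,5,6}; box has {1,2,5,6,8} → only 3 remains.
r9c9 = 6: row 9 has {1,2,3,5,8,9}; col 9 has {1,2,3,4,5,7,8,9}; box has {1,2,3,4,5,7,8,9} → only 6 remains.
r1c1 = 7: row 1 has {1,2,3,4,5,6,8,9}; col 1 has {1,2,3,5,6}; box has {1,2,3,5,6,9} → only 7 remains.
r3c3 = 4: row 3 has {1,2,3,5,6,7,9}; col 3 has {1,2,3,5,6,8,9}; box has {1,2,3,5,6,7,9} → only 4 remains.
r7c1 = 9: row 7 has {1,2,3,4,5,6,7,8}; col 1 has {1,2,3,5,6,7}; box has {1,2,3,5,6,8} → only 9 remains.
r9c1 = 4: row 9 has {1,2,3,5,6,8,9}; col 1 has {1,2,3,5,6,7,9}; box has {1,2,3,5,6,8,9} → only 4 remains.
r9c3 = 7: row 9 has {1,2,3,4,5,6,8,9}; col 3 has {1,2,3,4,5,6,8,9}; box has {1,2,3,4,5,6,8,9} → only 7 remains.
r3c1 = 8: row 3 has {1,2,3,4,5,6,7,9}; col 1 has {1,2,3,4,5,6,7,9}; box has {1,2,3,4,5,6,7,9} → only 8 remains.

8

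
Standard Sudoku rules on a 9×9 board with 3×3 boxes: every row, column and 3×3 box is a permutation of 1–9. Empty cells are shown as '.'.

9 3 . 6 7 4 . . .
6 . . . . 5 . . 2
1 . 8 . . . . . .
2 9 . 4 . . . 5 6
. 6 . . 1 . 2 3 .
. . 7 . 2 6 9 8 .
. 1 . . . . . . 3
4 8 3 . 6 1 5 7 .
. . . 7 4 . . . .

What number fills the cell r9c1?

r1c8 = 1: row 1 has {3,4,6,7,9}; col 8 has {3,5,7,8}; box has {2} → only 1 remains.
r2c3 = 4: row 2 has {2,5,6}; col 3 has {3,7,8}; box has {1,3,6,8,9} → only 4 remains.
r2c8 = 9: row 2 has {2,4,5,6}; col 8 has {1,3,5,7,8}; box has {1,2} → only 9 remains.
r4c3 = 1: row 4 has {2,4,5,6,9}; col 3 has {3,4,7,8}; box has {2,6,7,9} → only 1 remains.
r4c7 = 7: row 4 has {1,2,4,5,6,9}; col 7 has {2,5,9}; box has {2,3,5,6,8,9} → only 7 remains.
r5c3 = 5: row 5 has {1,2,3,6}; col 3 has {1,3,4,7,8}; box has {1,2,6,7,9} → only 5 remains.
r5c9 = 4: row 5 has {1,2,3,5,6}; col 9 has {2,3,6}; box has {2,3,5,6,7,8,9} → only 4 remains.
r6c1 = 3: row 6 has {2,6,7,8,9}; col 1 has {1,2,4,6,9}; box has {1,2,5,6,7,9} → only 3 remains.
r6c2 = 4: row 6 has {2,3,6,7,8,9}; col 2 has {1,3,6,8,9}; box has {1,2,3,5,6,7,9} → only 4 remains.
r6c4 = 5: row 6 has {2,3,4,6,7,8,9}; col 4 has {4,6,7}; box has {1,2,4,6} → only 5 remains.
r6c9 = 1: row 6 has {2,3,4,5,6,7,8,9}; col 9 has {2,3,4,6}; box has {2,3,4,5,6,7,8,9} → only 1 remains.
r8c9 = 9: row 8 has {1,3,4,5,6,7,8}; col 9 has {1,2,3,4,6}; box has {3,5,7} → only 9 remains.
r9c1 = 5: row 9 has {4,7}; col 1 has {1,2,3,4,6,9}; box has {1,3,4,8} → only 5 remains.

5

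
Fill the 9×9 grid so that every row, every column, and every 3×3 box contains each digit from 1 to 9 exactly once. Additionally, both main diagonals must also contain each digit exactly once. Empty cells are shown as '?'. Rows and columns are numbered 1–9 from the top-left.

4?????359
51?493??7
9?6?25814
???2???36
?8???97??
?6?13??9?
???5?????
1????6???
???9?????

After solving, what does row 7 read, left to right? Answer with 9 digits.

843572961

r3c4 = 7 (sole candidate).
r4c1 = 7 (sole candidate).
r4c6 = 4 (sole candidate).
r5c4 = 6 (sole candidate).
r5c5 = 5 (sole candidate).
r6c1 = 2 (sole candidate).
r7c7 = 9: row 7 has {5}; col 7 has {3,7,8}; box has {}; main diagonal has {1,2,4,5,6} → only 9 remains.
r1c4 = 8 (sole candidate).
r1c6 = 1 (sole candidate).
r3c2 = 3 (sole candidate).
r4c5 = 8 (sole candidate).
r5c1 = 3 (sole candidate).
r6c6 = 7 (sole candidate).
r8c4 = 3 (sole candidate).
r8c8 = 8 (sole candidate).
r9c1 = 6 (sole candidate).
r9c9 = 3 (sole candidate).
r1c5 = 6 (sole candidate).
r2c8 = 2 (sole candidate).
r5c8 = 4 (sole candidate).
r6c7 = 5 (sole candidate).
r6c9 = 8 (sole candidate).
r7c1 = 8: row 7 has {5,9}; col 1 has {1,2,3,4,5,6,7,9}; box has {1,6} → only 8 remains.
r7c6 = 2: row 7 has {5,8,9}; col 6 has {1,3,4,5,6,7,9}; box has {3,5,6,9} → only 2 remains.
r7c9 = 1: row 7 has {2,5,8,9}; col 9 has {3,4,6,7,8,9}; box has {3,8,9} → only 1 remains.
r8c2 = 7 (sole candidate).
r8c5 = 4 (sole candidate).
r8c7 = 2 (sole candidate).
r8c9 = 5 (sole candidate).
r9c6 = 8 (sole candidate).
r9c7 = 4 (sole candidate).
r9c8 = 7 (sole candidate).
r1c2 = 2 (sole candidate).
r1c3 = 7 (sole candidate).
r2c3 = 8 (sole candidate).
r2c7 = 6 (sole candidate).
r4c7 = 1 (sole candidate).
r5c3 = 1 (sole candidate).
r5c9 = 2 (sole candidate).
r6c3 = 4 (sole candidate).
r7c2 = 4: row 7 has {1,2,5,8,9}; col 2 has {1,2,3,6,7,8}; box has {1,6,7,8} → only 4 remains.
r7c3 = 3: row 7 has {1,2,4,5,8,9}; col 3 has {1,4,6,7,8}; box has {1,4,6,7,8}; anti-diagonal has {1,2,4,5,6,7,8,9} → only 3 remains.
r7c5 = 7: row 7 has {1,2,3,4,5,8,9}; col 5 has {2,3,4,5,6,8,9}; box has {2,3,4,5,6,8,9} → only 7 remains.
r7c8 = 6: row 7 has {1,2,3,4,5,7,8,9}; col 8 has {1,2,3,4,5,7,8,9}; box has {1,2,3,4,5,7,8,9} → only 6 remains.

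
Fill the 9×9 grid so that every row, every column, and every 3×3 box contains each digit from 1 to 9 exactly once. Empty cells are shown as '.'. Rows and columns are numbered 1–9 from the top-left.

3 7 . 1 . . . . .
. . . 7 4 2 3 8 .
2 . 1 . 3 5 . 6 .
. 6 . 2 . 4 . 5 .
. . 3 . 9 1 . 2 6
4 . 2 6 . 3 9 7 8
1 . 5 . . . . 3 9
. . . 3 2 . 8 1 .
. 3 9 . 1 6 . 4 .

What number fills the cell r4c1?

r1c8 = 9 (sole candidate).
r2c3 = 6 (sole candidate).
r4c7 = 1 (sole candidate).
r4c9 = 3 (sole candidate).
r5c7 = 4 (sole candidate).
r6c5 = 5 (sole candidate).
r8c2 = 4 (sole candidate).
r8c3 = 7 (sole candidate).
r8c6 = 9 (sole candidate).
r8c9 = 5 (sole candidate).
r9c1 = 8 (sole candidate).
r9c4 = 5 (sole candidate).
r1c6 = 8 (sole candidate).
r2c9 = 1 (sole candidate).
r3c4 = 9 (sole candidate).
r3c7 = 7 (sole candidate).
r3c9 = 4 (sole candidate).
r4c3 = 8 (sole candidate).
r4c5 = 7 (sole candidate).
r5c2 = 5 (sole candidate).
r5c4 = 8 (sole candidate).
r6c2 = 1 (sole candidate).
r7c2 = 2 (sole candidate).
r7c4 = 4 (sole candidate).
r7c5 = 8 (sole candidate).
r7c6 = 7 (sole candidate).
r7c7 = 6 (sole candidate).
r8c1 = 6 (sole candidate).
r9c7 = 2 (sole candidate).
r9c9 = 7 (sole candidate).
r1c3 = 4 (sole candidate).
r1c5 = 6 (sole candidate).
r1c7 = 5 (sole candidate).
r1c9 = 2 (sole candidate).
r2c2 = 9 (sole candidate).
r3c2 = 8 (sole candidate).
r4c1 = 9: row 4 has {1,2,3,4,5,6,7,8}; col 1 has {1,2,3,4,6,8}; box has {1,2,3,4,5,6,8} → only 9 remains.

9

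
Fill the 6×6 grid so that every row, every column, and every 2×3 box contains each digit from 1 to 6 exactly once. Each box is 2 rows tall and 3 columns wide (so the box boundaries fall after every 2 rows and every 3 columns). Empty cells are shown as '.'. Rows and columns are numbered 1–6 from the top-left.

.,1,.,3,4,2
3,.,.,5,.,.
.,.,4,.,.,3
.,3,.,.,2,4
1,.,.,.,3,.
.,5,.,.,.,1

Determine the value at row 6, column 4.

2

row 2, column 6 = 6: row 2 has {3,5}; col 6 has {1,2,3,4}; box has {2,3,4,5} → only 6 remains.
row 5, column 6 = 5: row 5 has {1,3}; col 6 has {1,2,3,4,6}; box has {1,3} → only 5 remains.
row 6, column 5 = 6: row 6 has {1,5}; col 5 has {2,3,4}; box has {1,3,5} → only 6 remains.
row 2, column 3 = 2: row 2 has {3,5,6}; col 3 has {4}; box has {1,3} → only 2 remains.
row 2, column 5 = 1: row 2 has {2,3,5,6}; col 5 has {2,3,4,6}; box has {2,3,4,5,6} → only 1 remains.
row 3, column 5 = 5: row 3 has {3,4}; col 5 has {1,2,3,4,6}; box has {2,3,4} → only 5 remains.
row 5, column 3 = 6: row 5 has {1,3,5}; col 3 has {2,4}; box has {1,5} → only 6 remains.
row 6, column 3 = 3: row 6 has {1,5,6}; col 3 has {2,4,6}; box has {1,5,6} → only 3 remains.
row 1, column 3 = 5: row 1 has {1,2,3,4}; col 3 has {2,3,4,6}; box has {1,2,3} → only 5 remains.
row 2, column 2 = 4: row 2 has {1,2,3,5,6}; col 2 has {1,3,5}; box has {1,2,3,5} → only 4 remains.
row 4, column 3 = 1: row 4 has {2,3,4}; col 3 has {2,3,4,5,6}; box has {3,4} → only 1 remains.
row 4, column 4 = 6: row 4 has {1,2,3,4}; col 4 has {3,5}; box has {2,3,4,5} → only 6 remains.
row 5, column 2 = 2: row 5 has {1,3,5,6}; col 2 has {1,3,4,5}; box has {1,3,5,6} → only 2 remains.
row 5, column 4 = 4: row 5 has {1,2,3,5,6}; col 4 has {3,5,6}; box has {1,3,5,6} → only 4 remains.
row 6, column 1 = 4: row 6 has {1,3,5,6}; col 1 has {1,3}; box has {1,2,3,5,6} → only 4 remains.
row 6, column 4 = 2: row 6 has {1,3,4,5,6}; col 4 has {3,4,5,6}; box has {1,3,4,5,6} → only 2 remains.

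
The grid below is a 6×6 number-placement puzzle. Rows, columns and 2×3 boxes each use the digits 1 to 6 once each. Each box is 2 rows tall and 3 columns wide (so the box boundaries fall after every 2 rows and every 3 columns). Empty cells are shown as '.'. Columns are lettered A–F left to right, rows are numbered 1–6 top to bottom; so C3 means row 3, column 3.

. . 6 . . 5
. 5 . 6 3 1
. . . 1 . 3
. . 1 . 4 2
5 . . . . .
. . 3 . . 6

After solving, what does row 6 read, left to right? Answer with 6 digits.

143256

E1 = 2: row 1 has {5,6}; col 5 has {3,4}; box has {1,3,5,6} → only 2 remains.
D4 = 5: row 4 has {1,2,4}; col 4 has {1,6}; box has {1,2,3,4} → only 5 remains.
E5 = 1: row 5 has {5}; col 5 has {2,3,4}; box has {6} → only 1 remains.
F5 = 4: row 5 has {1,5}; col 6 has {1,2,3,5,6}; box has {1,6} → only 4 remains.
D6 = 2: row 6 has {3,6}; col 4 has {1,5,6}; box has {1,4,6} → only 2 remains.
E6 = 5: row 6 has {2,3,6}; col 5 has {1,2,3,4}; box has {1,2,4,6} → only 5 remains.
D1 = 4: row 1 has {2,5,6}; col 4 has {1,2,5,6}; box has {1,2,3,5,6} → only 4 remains.
E3 = 6: row 3 has {1,3}; col 5 has {1,2,3,4,5}; box has {1,2,3,4,5} → only 6 remains.
C5 = 2: row 5 has {1,4,5}; col 3 has {1,3,6}; box has {3,5} → only 2 remains.
D5 = 3: row 5 has {1,2,4,5}; col 4 has {1,2,4,5,6}; box has {1,2,4,5,6} → only 3 remains.
C2 = 4: row 2 has {1,3,5,6}; col 3 has {1,2,3,6}; box has {5,6} → only 4 remains.
C3 = 5: row 3 has {1,3,6}; col 3 has {1,2,3,4,6}; box has {1} → only 5 remains.
B5 = 6: row 5 has {1,2,3,4,5}; col 2 has {5}; box has {2,3,5} → only 6 remains.
A2 = 2: row 2 has {1,3,4,5,6}; col 1 has {5}; box has {4,5,6} → only 2 remains.
A3 = 4: row 3 has {1,3,5,6}; col 1 has {2,5}; box has {1,5} → only 4 remains.
B3 = 2: row 3 has {1,3,4,5,6}; col 2 has {5,6}; box has {1,4,5} → only 2 remains.
B4 = 3: row 4 has {1,2,4,5}; col 2 has {2,5,6}; box has {1,2,4,5} → only 3 remains.
A6 = 1: row 6 has {2,3,5,6}; col 1 has {2,4,5}; box has {2,3,5,6} → only 1 remains.
B6 = 4: row 6 has {1,2,3,5,6}; col 2 has {2,3,5,6}; box has {1,2,3,5,6} → only 4 remains.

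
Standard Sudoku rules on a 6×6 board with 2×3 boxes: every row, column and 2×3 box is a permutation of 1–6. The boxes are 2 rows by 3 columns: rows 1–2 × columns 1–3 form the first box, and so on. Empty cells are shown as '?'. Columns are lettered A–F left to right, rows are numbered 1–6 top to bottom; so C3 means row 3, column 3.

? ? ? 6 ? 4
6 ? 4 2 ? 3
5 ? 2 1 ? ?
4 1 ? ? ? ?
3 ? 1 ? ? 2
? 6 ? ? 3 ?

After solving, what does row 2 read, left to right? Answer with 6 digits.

B2 = 5: row 2 has {2,3,4,6}; col 2 has {1,6}; box has {4,6} → only 5 remains.
E2 = 1: row 2 has {2,3,4,5,6}; col 5 has {3}; box has {2,3,4,6} → only 1 remains.

654213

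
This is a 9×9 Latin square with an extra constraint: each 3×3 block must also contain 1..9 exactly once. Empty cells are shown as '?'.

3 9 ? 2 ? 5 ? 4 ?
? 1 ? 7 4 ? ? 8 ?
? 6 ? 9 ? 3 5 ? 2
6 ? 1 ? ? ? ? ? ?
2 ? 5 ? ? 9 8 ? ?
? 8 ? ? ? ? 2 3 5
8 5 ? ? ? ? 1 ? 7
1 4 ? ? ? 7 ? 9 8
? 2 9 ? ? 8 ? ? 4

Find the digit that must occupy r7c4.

r2c1 = 5: row 2 has {1,4,7,8}; col 1 has {1,2,3,6,8}; box has {1,3,6,9} → only 5 remains.
r2c3 = 2: row 2 has {1,4,5,7,8}; col 3 has {1,5,9}; box has {1,3,5,6,9} → only 2 remains.
r2c6 = 6: row 2 has {1,2,4,5,7,8}; col 6 has {3,5,7,8,9}; box has {2,3,4,5,7,9} → only 6 remains.
r4c8 = 7: row 4 has {1,6}; col 8 has {3,4,8,9}; box has {2,3,5,8} → only 7 remains.
r4c9 = 9: row 4 has {1,6,7}; col 9 has {2,4,5,7,8}; box has {2,3,5,7,8} → only 9 remains.
r9c1 = 7: row 9 has {2,4,8,9}; col 1 has {1,2,3,5,6,8}; box has {1,2,4,5,8,9} → only 7 remains.
r2c9 = 3: row 2 has {1,2,4,5,6,7,8}; col 9 has {2,4,5,7,8,9}; box has {2,4,5,8} → only 3 remains.
r3c1 = 4: row 3 has {2,3,5,6,9}; col 1 has {1,2,3,5,6,7,8}; box has {1,2,3,5,6,9} → only 4 remains.
r3c8 = 1: row 3 has {2,3,4,5,6,9}; col 8 has {3,4,7,8,9}; box has {2,3,4,5,8} → only 1 remains.
r4c2 = 3: row 4 has {1,6,7,9}; col 2 has {1,2,4,5,6,8,9}; box has {1,2,5,6,8} → only 3 remains.
r4c7 = 4: row 4 has {1,3,6,7,9}; col 7 has {1,2,5,8}; box has {2,3,5,7,8,9} → only 4 remains.
r5c2 = 7: row 5 has {2,5,8,9}; col 2 has {1,2,3,4,5,6,8,9}; box has {1,2,3,5,6,8} → only 7 remains.
r5c8 = 6: row 5 has {2,5,7,8,9}; col 8 has {1,3,4,7,8,9}; box has {2,3,4,5,7,8,9} → only 6 remains.
r5c9 = 1: row 5 has {2,5,6,7,8,9}; col 9 has {2,3,4,5,7,8,9}; box has {2,3,4,5,6,7,8,9} → only 1 remains.
r6c1 = 9: row 6 has {2,3,5,8}; col 1 has {1,2,3,4,5,6,7,8}; box has {1,2,3,5,6,7,8} → only 9 remains.
r6c3 = 4: row 6 has {2,3,5,8,9}; col 3 has {1,2,5,9}; box has {1,2,3,5,6,7,8,9} → only 4 remains.
r6c6 = 1: row 6 has {2,3,4,5,8,9}; col 6 has {3,5,6,7,8,9}; box has {9} → only 1 remains.
r7c8 = 2: row 7 has {1,5,7,8}; col 8 has {1,3,4,6,7,8,9}; box has {1,4,7,8,9} → only 2 remains.
r9c8 = 5: row 9 has {2,4,7,8,9}; col 8 has {1,2,3,4,6,7,8,9}; box has {1,2,4,7,8,9} → only 5 remains.
r1c9 = 6: row 1 has {2,3,4,5,9}; col 9 has {1,2,3,4,5,7,8,9}; box has {1,2,3,4,5,8} → only 6 remains.
r2c7 = 9: row 2 has {1,2,3,4,5,6,7,8}; col 7 has {1,2,4,5,8}; box has {1,2,3,4,5,6,8} → only 9 remains.
r3c5 = 8: row 3 has {1,2,3,4,5,6,9}; col 5 has {4}; box has {2,3,4,5,6,7,9} → only 8 remains.
r4c6 = 2: row 4 has {1,3,4,6,7,9}; col 6 has {1,3,5,6,7,8,9}; box has {1,9} → only 2 remains.
r5c5 = 3: row 5 has {1,2,5,6,7,8,9}; col 5 has {4,8}; box has {1,2,9} → only 3 remains.
r6c4 = 6: row 6 has {1,2,3,4,5,8,9}; col 4 has {2,7,9}; box has {1,2,3,9} → only 6 remains.
r6c5 = 7: row 6 has {1,2,3,4,5,6,8,9}; col 5 has {3,4,8}; box has {1,2,3,6,9} → only 7 remains.
r7c6 = 4: row 7 has {1,2,5,7,8}; col 6 has {1,2,3,5,6,7,8,9}; box has {7,8} → only 4 remains.
r1c5 = 1: row 1 has {2,3,4,5,6,9}; col 5 has {3,4,7,8}; box has {2,3,4,5,6,7,8,9} → only 1 remains.
r1c7 = 7: row 1 has {1,2,3,4,5,6,9}; col 7 has {1,2,4,5,8,9}; box has {1,2,3,4,5,6,8,9} → only 7 remains.
r3c3 = 7: row 3 has {1,2,3,4,5,6,8,9}; col 3 has {1,2,4,5,9}; box has {1,2,3,4,5,6,9} → only 7 remains.
r4c5 = 5: row 4 has {1,2,3,4,6,7,9}; col 5 has {1,3,4,7,8}; box has {1,2,3,6,7,9} → only 5 remains.
r5c4 = 4: row 5 has {1,2,3,5,6,7,8,9}; col 4 has {2,6,7,9}; box has {1,2,3,5,6,7,9} → only 4 remains.
r7c4 = 3: row 7 has {1,2,4,5,7,8}; col 4 has {2,4,6,7,9}; box has {4,7,8} → only 3 remains.

3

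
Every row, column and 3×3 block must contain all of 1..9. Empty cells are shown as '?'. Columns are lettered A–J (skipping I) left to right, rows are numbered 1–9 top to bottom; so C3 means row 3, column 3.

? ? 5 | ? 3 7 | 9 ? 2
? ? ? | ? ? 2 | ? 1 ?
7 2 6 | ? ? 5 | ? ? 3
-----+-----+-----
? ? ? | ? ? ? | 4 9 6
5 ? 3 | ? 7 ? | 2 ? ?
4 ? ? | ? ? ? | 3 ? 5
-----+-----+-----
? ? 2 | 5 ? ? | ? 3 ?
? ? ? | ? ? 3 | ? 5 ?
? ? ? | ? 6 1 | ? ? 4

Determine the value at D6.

2

G3 = 8: row 3 has {2,3,5,6,7}; col 7 has {2,3,4,9}; box has {1,2,3,9} → only 8 remains.
H3 = 4: row 3 has {2,3,5,6,7,8}; col 8 has {1,3,5,9}; box has {1,2,3,8,9} → only 4 remains.
F4 = 8: row 4 has {4,6,9}; col 6 has {1,2,3,5,7}; box has {7} → only 8 remains.
H5 = 8: row 5 has {2,3,5,7}; col 8 has {1,3,4,5,9}; box has {2,3,4,5,6,9} → only 8 remains.
J5 = 1: row 5 has {2,3,5,7,8}; col 9 has {2,3,4,5,6}; box has {2,3,4,5,6,8,9} → only 1 remains.
H6 = 7: row 6 has {3,4,5}; col 8 has {1,3,4,5,8,9}; box has {1,2,3,4,5,6,8,9} → only 7 remains.
G9 = 7: row 9 has {1,4,6}; col 7 has {2,3,4,8,9}; box has {3,4,5} → only 7 remains.
H9 = 2: row 9 has {1,4,6,7}; col 8 has {1,3,4,5,7,8,9}; box has {3,4,5,7} → only 2 remains.
H1 = 6: row 1 has {2,3,5,7,9}; col 8 has {1,2,3,4,5,7,8,9}; box has {1,2,3,4,8,9} → only 6 remains.
G2 = 5: row 2 has {1,2}; col 7 has {2,3,4,7,8,9}; box has {1,2,3,4,6,8,9} → only 5 remains.
J2 = 7: row 2 has {1,2,5}; col 9 has {1,2,3,4,5,6}; box has {1,2,3,4,5,6,8,9} → only 7 remains.
D2 = 6: in row 2, 6 can only go here (every other open cell in that row sees a 6).
D4 = 3: in row 4, 3 can only go here (every other open cell in that row sees a 3).
E4 = 5: in row 4, 5 can only go here (every other open cell in that row sees a 5).
A4 = 2: in row 4, 2 can only go here (every other open cell in that row sees a 2).
B7 = 7: in row 7, 7 can only go here (every other open cell in that row sees a 7).
B4 = 1: row 4 has {2,3,4,5,6,8,9}; col 2 has {2,7}; box has {2,3,4,5} → only 1 remains.
C4 = 7: row 4 has {1,2,3,4,5,6,8,9}; col 3 has {2,3,5,6}; box has {1,2,3,4,5} → only 7 remains.
D8 = 7: in row 8, 7 can only go here (every other open cell in that row sees a 7).
E8 = 2: in row 8, 2 can only go here (every other open cell in that row sees a 2).
D6 = 2: in row 6, 2 can only go here (every other open cell in that row sees a 2).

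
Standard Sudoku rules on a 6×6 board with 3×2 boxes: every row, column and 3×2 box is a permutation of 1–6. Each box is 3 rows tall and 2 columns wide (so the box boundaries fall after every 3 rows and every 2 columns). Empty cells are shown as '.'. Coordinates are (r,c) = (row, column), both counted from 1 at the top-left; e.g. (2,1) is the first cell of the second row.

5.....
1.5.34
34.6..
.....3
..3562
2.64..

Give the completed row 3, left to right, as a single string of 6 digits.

(2,4) = 2 (sole candidate).
(3,3) = 1: row 3 has {3,4,6}; col 3 has {3,5,6}; box has {2,5,6} → only 1 remains.
(3,6) = 5: row 3 has {1,3,4,6}; col 6 has {2,3,4}; box has {3,4} → only 5 remains.
(4,3) = 2 (sole candidate).
(4,4) = 1 (sole candidate).
(5,1) = 4 (sole candidate).
(5,2) = 1 (sole candidate).
(6,6) = 1 (sole candidate).
(1,3) = 4 (sole candidate).
(1,4) = 3 (sole candidate).
(1,6) = 6 (sole candidate).
(2,2) = 6 (sole candidate).
(3,5) = 2: row 3 has {1,3,4,5,6}; col 5 has {3,6}; box has {3,4,5,6} → only 2 remains.

341625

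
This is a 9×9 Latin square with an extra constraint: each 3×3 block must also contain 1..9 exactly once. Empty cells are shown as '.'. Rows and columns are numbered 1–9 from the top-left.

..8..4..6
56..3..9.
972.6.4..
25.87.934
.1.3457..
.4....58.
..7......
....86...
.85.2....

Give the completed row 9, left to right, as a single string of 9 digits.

R1C2 = 3: row 1 has {4,6,8}; col 2 has {1,4,5,6,7,8}; box has {2,5,6,7,8,9} → only 3 remains.
R4C3 = 6: row 4 has {2,3,4,5,7,8,9}; col 3 has {2,5,7,8}; box has {1,2,4,5} → only 6 remains.
R4C6 = 1: row 4 has {2,3,4,5,6,7,8,9}; col 6 has {4,5,6}; box has {3,4,5,7,8} → only 1 remains.
R5C1 = 8: row 5 has {1,3,4,5,7}; col 1 has {2,5,9}; box has {1,2,4,5,6} → only 8 remains.
R5C3 = 9: row 5 has {1,3,4,5,7,8}; col 3 has {2,5,6,7,8}; box has {1,2,4,5,6,8} → only 9 remains.
R5C9 = 2: row 5 has {1,3,4,5,7,8,9}; col 9 has {4,6}; box has {3,4,5,7,8,9} → only 2 remains.
R6C3 = 3: row 6 has {4,5,8}; col 3 has {2,5,6,7,8,9}; box has {1,2,4,5,6,8,9} → only 3 remains.
R6C5 = 9: row 6 has {3,4,5,8}; col 5 has {2,3,4,6,7,8}; box has {1,3,4,5,7,8} → only 9 remains.
R6C6 = 2: row 6 has {3,4,5,8,9}; col 6 has {1,4,5,6}; box has {1,3,4,5,7,8,9} → only 2 remains.
R6C9 = 1: row 6 has {2,3,4,5,8,9}; col 9 has {2,4,6}; box has {2,3,4,5,7,8,9} → only 1 remains.
R1C1 = 1: row 1 has {3,4,6,8}; col 1 has {2,5,8,9}; box has {2,3,5,6,7,8,9} → only 1 remains.
R1C5 = 5: row 1 has {1,3,4,6,8}; col 5 has {2,3,4,6,7,8,9}; box has {3,4,6} → only 5 remains.
R1C7 = 2: row 1 has {1,3,4,5,6,8}; col 7 has {4,5,7,9}; box has {4,6,9} → only 2 remains.
R1C8 = 7: row 1 has {1,2,3,4,5,6,8}; col 8 has {3,8,9}; box has {2,4,6,9} → only 7 remains.
R2C3 = 4: row 2 has {3,5,6,9}; col 3 has {2,3,5,6,7,8,9}; box has {1,2,3,5,6,7,8,9} → only 4 remains.
R2C9 = 8: row 2 has {3,4,5,6,9}; col 9 has {1,2,4,6}; box has {2,4,6,7,9} → only 8 remains.
R3C4 = 1: row 3 has {2,4,6,7,9}; col 4 has {3,8}; box has {3,4,5,6} → only 1 remains.
R3C6 = 8: row 3 has {1,2,4,6,7,9}; col 6 has {1,2,4,5,6}; box has {1,3,4,5,6} → only 8 remains.
R3C8 = 5: row 3 has {1,2,4,6,7,8,9}; col 8 has {3,7,8,9}; box has {2,4,6,7,8,9} → only 5 remains.
R3C9 = 3: row 3 has {1,2,4,5,6,7,8,9}; col 9 has {1,2,4,6,8}; box has {2,4,5,6,7,8,9} → only 3 remains.
R5C8 = 6: row 5 has {1,2,3,4,5,7,8,9}; col 8 has {3,5,7,8,9}; box has {1,2,3,4,5,7,8,9} → only 6 remains.
R6C1 = 7: row 6 has {1,2,3,4,5,8,9}; col 1 has {1,2,5,8,9}; box has {1,2,3,4,5,6,8,9} → only 7 remains.
R6C4 = 6: row 6 has {1,2,3,4,5,7,8,9}; col 4 has {1,3,8}; box has {1,2,3,4,5,7,8,9} → only 6 remains.
R7C5 = 1: row 7 has {7}; col 5 has {2,3,4,5,6,7,8,9}; box has {2,6,8} → only 1 remains.
R8C3 = 1: row 8 has {6,8}; col 3 has {2,3,4,5,6,7,8,9}; box has {5,7,8} → only 1 remains.
R8C7 = 3: row 8 has {1,6,8}; col 7 has {2,4,5,7,9}; box has {} → only 3 remains.
R1C4 = 9: row 1 has {1,2,3,4,5,6,7,8}; col 4 has {1,3,6,8}; box has {1,3,4,5,6,8} → only 9 remains.
R2C6 = 7: row 2 has {3,4,5,6,8,9}; col 6 has {1,2,4,5,6,8}; box has {1,3,4,5,6,8,9} → only 7 remains.
R2C7 = 1: row 2 has {3,4,5,6,7,8,9}; col 7 has {2,3,4,5,7,9}; box has {2,3,4,5,6,7,8,9} → only 1 remains.
R8C1 = 4: row 8 has {1,3,6,8}; col 1 has {1,2,5,7,8,9}; box has {1,5,7,8} → only 4 remains.
R8C8 = 2: row 8 has {1,3,4,6,8}; col 8 has {3,5,6,7,8,9}; box has {3} → only 2 remains.
R9C7 = 6: row 9 has {2,5,8}; col 7 has {1,2,3,4,5,7,9}; box has {2,3} → only 6 remains.
R2C4 = 2: row 2 has {1,3,4,5,6,7,8,9}; col 4 has {1,3,6,8,9}; box has {1,3,4,5,6,7,8,9} → only 2 remains.
R7C7 = 8: row 7 has {1,7}; col 7 has {1,2,3,4,5,6,7,9}; box has {2,3,6} → only 8 remains.
R7C8 = 4: row 7 has {1,7,8}; col 8 has {2,3,5,6,7,8,9}; box has {2,3,6,8} → only 4 remains.
R8C2 = 9: row 8 has {1,2,3,4,6,8}; col 2 has {1,3,4,5,6,7,8}; box has {1,4,5,7,8} → only 9 remains.
R9C1 = 3: row 9 has {2,5,6,8}; col 1 has {1,2,4,5,7,8,9}; box has {1,4,5,7,8,9} → only 3 remains.
R9C6 = 9: row 9 has {2,3,5,6,8}; col 6 has {1,2,4,5,6,7,8}; box has {1,2,6,8} → only 9 remains.
R9C8 = 1: row 9 has {2,3,5,6,8,9}; col 8 has {2,3,4,5,6,7,8,9}; box has {2,3,4,6,8} → only 1 remains.
R9C9 = 7: row 9 has {1,2,3,5,6,8,9}; col 9 has {1,2,3,4,6,8}; box has {1,2,3,4,6,8} → only 7 remains.
R7C1 = 6: row 7 has {1,4,7,8}; col 1 has {1,2,3,4,5,7,8,9}; box has {1,3,4,5,7,8,9} → only 6 remains.
R7C2 = 2: row 7 has {1,4,6,7,8}; col 2 has {1,3,4,5,6,7,8,9}; box has {1,3,4,5,6,7,8,9} → only 2 remains.
R7C4 = 5: row 7 has {1,2,4,6,7,8}; col 4 has {1,2,3,6,8,9}; box has {1,2,6,8,9} → only 5 remains.
R7C6 = 3: row 7 has {1,2,4,5,6,7,8}; col 6 has {1,2,4,5,6,7,8,9}; box has {1,2,5,6,8,9} → only 3 remains.
R7C9 = 9: row 7 has {1,2,3,4,5,6,7,8}; col 9 has {1,2,3,4,6,7,8}; box has {1,2,3,4,6,7,8} → only 9 remains.
R8C4 = 7: row 8 has {1,2,3,4,6,8,9}; col 4 has {1,2,3,5,6,8,9}; box has {1,2,3,5,6,8,9} → only 7 remains.
R8C9 = 5: row 8 has {1,2,3,4,6,7,8,9}; col 9 has {1,2,3,4,6,7,8,9}; box has {1,2,3,4,6,7,8,9} → only 5 remains.
R9C4 = 4: row 9 has {1,2,3,5,6,7,8,9}; col 4 has {1,2,3,5,6,7,8,9}; box has {1,2,3,5,6,7,8,9} → only 4 remains.

385429617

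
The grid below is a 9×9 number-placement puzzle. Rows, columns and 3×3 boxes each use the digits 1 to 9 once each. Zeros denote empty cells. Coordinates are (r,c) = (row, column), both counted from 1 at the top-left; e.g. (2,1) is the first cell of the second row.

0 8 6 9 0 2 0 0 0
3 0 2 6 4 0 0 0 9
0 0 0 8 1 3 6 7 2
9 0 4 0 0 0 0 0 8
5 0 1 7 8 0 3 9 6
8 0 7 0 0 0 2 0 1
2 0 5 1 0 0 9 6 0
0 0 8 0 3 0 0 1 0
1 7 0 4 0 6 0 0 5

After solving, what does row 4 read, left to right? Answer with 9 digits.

964321758

(3,1) = 4: row 3 has {1,2,3,6,7,8}; col 1 has {1,2,3,5,8,9}; box has {2,3,6,8} → only 4 remains.
(3,3) = 9: row 3 has {1,2,3,4,6,7,8}; col 3 has {1,2,4,5,6,7,8}; box has {2,3,4,6,8} → only 9 remains.
(4,8) = 5: row 4 has {4,8,9}; col 8 has {1,6,7,9}; box has {1,2,3,6,8,9} → only 5 remains.
(5,2) = 2: row 5 has {1,3,5,6,7,8,9}; col 2 has {7,8}; box has {1,4,5,7,8,9} → only 2 remains.
(5,6) = 4: row 5 has {1,2,3,5,6,7,8,9}; col 6 has {2,3,6}; box has {7,8} → only 4 remains.
(6,8) = 4: row 6 has {1,2,7,8}; col 8 has {1,5,6,7,9}; box has {1,2,3,5,6,8,9} → only 4 remains.
(7,5) = 7: row 7 has {1,2,5,6,9}; col 5 has {1,3,4,8}; box has {1,3,4,6} → only 7 remains.
(7,6) = 8: row 7 has {1,2,5,6,7,9}; col 6 has {2,3,4,6}; box has {1,3,4,6,7} → only 8 remains.
(8,1) = 6: row 8 has {1,3,8}; col 1 has {1,2,3,4,5,8,9}; box has {1,2,5,7,8} → only 6 remains.
(9,3) = 3: row 9 has {1,4,5,6,7}; col 3 has {1,2,4,5,6,7,8,9}; box has {1,2,5,6,7,8} → only 3 remains.
(9,7) = 8: row 9 has {1,3,4,5,6,7}; col 7 has {2,3,6,9}; box has {1,5,6,9} → only 8 remains.
(9,8) = 2: row 9 has {1,3,4,5,6,7,8}; col 8 has {1,4,5,6,7,9}; box has {1,5,6,8,9} → only 2 remains.
(1,1) = 7: row 1 has {2,6,8,9}; col 1 has {1,2,3,4,5,6,8,9}; box has {2,3,4,6,8,9} → only 7 remains.
(1,5) = 5: row 1 has {2,6,7,8,9}; col 5 has {1,3,4,7,8}; box has {1,2,3,4,6,8,9} → only 5 remains.
(1,8) = 3: row 1 has {2,5,6,7,8,9}; col 8 has {1,2,4,5,6,7,9}; box has {2,6,7,9} → only 3 remains.
(1,9) = 4: row 1 has {2,3,5,6,7,8,9}; col 9 has {1,2,5,6,8,9}; box has {2,3,6,7,9} → only 4 remains.
(2,6) = 7: row 2 has {2,3,4,6,9}; col 6 has {2,3,4,6,8}; box has {1,2,3,4,5,6,8,9} → only 7 remains.
(2,8) = 8: row 2 has {2,3,4,6,7,9}; col 8 has {1,2,3,4,5,6,7,9}; box has {2,3,4,6,7,9} → only 8 remains.
(3,2) = 5: row 3 has {1,2,3,4,6,7,8,9}; col 2 has {2,7,8}; box has {2,3,4,6,7,8,9} → only 5 remains.
(4,6) = 1: row 4 has {4,5,8,9}; col 6 has {2,3,4,6,7,8}; box has {4,7,8} → only 1 remains.
(4,7) = 7: row 4 has {1,4,5,8,9}; col 7 has {2,3,6,8,9}; box has {1,2,3,4,5,6,8,9} → only 7 remains.
(7,2) = 4: row 7 has {1,2,5,6,7,8,9}; col 2 has {2,5,7,8}; box has {1,2,3,5,6,7,8} → only 4 remains.
(7,9) = 3: row 7 has {1,2,4,5,6,7,8,9}; col 9 has {1,2,4,5,6,8,9}; box has {1,2,5,6,8,9} → only 3 remains.
(8,2) = 9: row 8 has {1,3,6,8}; col 2 has {2,4,5,7,8}; box has {1,2,3,4,5,6,7,8} → only 9 remains.
(8,6) = 5: row 8 has {1,3,6,8,9}; col 6 has {1,2,3,4,6,7,8}; box has {1,3,4,6,7,8} → only 5 remains.
(8,7) = 4: row 8 has {1,3,5,6,8,9}; col 7 has {2,3,6,7,8,9}; box has {1,2,3,5,6,8,9} → only 4 remains.
(8,9) = 7: row 8 has {1,3,4,5,6,8,9}; col 9 has {1,2,3,4,5,6,8,9}; box has {1,2,3,4,5,6,8,9} → only 7 remains.
(9,5) = 9: row 9 has {1,2,3,4,5,6,7,8}; col 5 has {1,3,4,5,7,8}; box has {1,3,4,5,6,7,8} → only 9 remains.
(1,7) = 1: row 1 has {2,3,4,5,6,7,8,9}; col 7 has {2,3,4,6,7,8,9}; box has {2,3,4,6,7,8,9} → only 1 remains.
(2,2) = 1: row 2 has {2,3,4,6,7,8,9}; col 2 has {2,4,5,7,8,9}; box has {2,3,4,5,6,7,8,9} → only 1 remains.
(2,7) = 5: row 2 has {1,2,3,4,6,7,8,9}; col 7 has {1,2,3,4,6,7,8,9}; box has {1,2,3,4,6,7,8,9} → only 5 remains.
(6,5) = 6: row 6 has {1,2,4,7,8}; col 5 has {1,3,4,5,7,8,9}; box has {1,4,7,8} → only 6 remains.
(6,6) = 9: row 6 has {1,2,4,6,7,8}; col 6 has {1,2,3,4,5,6,7,8}; box has {1,4,6,7,8} → only 9 remains.
(8,4) = 2: row 8 has {1,3,4,5,6,7,8,9}; col 4 has {1,4,6,7,8,9}; box has {1,3,4,5,6,7,8,9} → only 2 remains.
(4,4) = 3: row 4 has {1,4,5,7,8,9}; col 4 has {1,2,4,6,7,8,9}; box has {1,4,6,7,8,9} → only 3 remains.
(4,5) = 2: row 4 has {1,3,4,5,7,8,9}; col 5 has {1,3,4,5,6,7,8,9}; box has {1,3,4,6,7,8,9} → only 2 remains.
(6,2) = 3: row 6 has {1,2,4,6,7,8,9}; col 2 has {1,2,4,5,7,8,9}; box has {1,2,4,5,7,8,9} → only 3 remains.
(6,4) = 5: row 6 has {1,2,3,4,6,7,8,9}; col 4 has {1,2,3,4,6,7,8,9}; box has {1,2,3,4,6,7,8,9} → only 5 remains.
(4,2) = 6: row 4 has {1,2,3,4,5,7,8,9}; col 2 has {1,2,3,4,5,7,8,9}; box has {1,2,3,4,5,7,8,9} → only 6 remains.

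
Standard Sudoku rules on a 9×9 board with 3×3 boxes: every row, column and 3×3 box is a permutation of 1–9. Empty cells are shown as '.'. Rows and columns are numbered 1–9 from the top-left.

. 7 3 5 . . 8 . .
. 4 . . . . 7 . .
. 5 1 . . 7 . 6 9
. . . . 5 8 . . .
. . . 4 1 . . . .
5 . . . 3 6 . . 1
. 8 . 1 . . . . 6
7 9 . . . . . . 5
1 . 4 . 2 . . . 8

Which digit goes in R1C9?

4

R6C2 = 2 (sole candidate).
R2C8 = 5 (hidden single in row 2).
R2C6 = 1 (hidden single in row 2).
R1C8 = 1 (hidden single in row 1).
R4C2 = 1 (hidden single in row 4).
R5C7 = 5 (hidden single in row 5).
R8C7 = 1 (hidden single in row 8).
R9C6 = 5 (hidden single in row 9).
R7C3 = 5 (hidden single in row 7).
R4C1 = 4 (hidden single in column 1).
R7C5 = 7 (hidden single in column 5).
R9C8 = 7 (hidden single in row 9).
R4C7 = 6 (hidden single in column 7).
R1C9 = 4: in column 9, 4 can only go here (every other open cell in that column sees a 4).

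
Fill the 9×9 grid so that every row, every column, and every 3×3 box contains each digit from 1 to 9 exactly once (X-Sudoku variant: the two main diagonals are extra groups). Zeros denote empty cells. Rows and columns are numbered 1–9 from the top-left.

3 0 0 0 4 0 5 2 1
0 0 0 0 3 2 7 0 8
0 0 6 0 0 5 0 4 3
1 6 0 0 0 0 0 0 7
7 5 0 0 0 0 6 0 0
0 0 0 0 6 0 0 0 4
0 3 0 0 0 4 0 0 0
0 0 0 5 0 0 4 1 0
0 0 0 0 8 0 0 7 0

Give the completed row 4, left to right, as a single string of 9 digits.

r3c7 = 9: row 3 has {3,4,5,6}; col 7 has {4,5,6,7}; box has {1,2,3,4,5,7,8}; anti-diagonal has {1} → only 9 remains.
r5c5 = 2: row 5 has {5,6,7}; col 5 has {3,4,6,8}; box has {6}; main diagonal has {1,3,6}; anti-diagonal has {1,9} → only 2 remains.
r5c9 = 9: row 5 has {2,5,6,7}; col 9 has {1,3,4,7,8}; box has {4,6,7} → only 9 remains.
r7c7 = 8: row 7 has {3,4}; col 7 has {4,5,6,7,9}; box has {1,4,7}; main diagonal has {1,2,3,6} → only 8 remains.
r9c9 = 5: row 9 has {7,8}; col 9 has {1,3,4,7,8,9}; box has {1,4,7,8}; main diagonal has {1,2,3,6,8} → only 5 remains.
r2c8 = 6: row 2 has {2,3,7,8}; col 8 has {1,2,4,7}; box has {1,2,3,4,5,7,8,9}; anti-diagonal has {1,2,9} → only 6 remains.
r7c8 = 9: row 7 has {3,4,8}; col 8 has {1,2,4,6,7}; box has {1,4,5,7,8} → only 9 remains.
r9c1 = 4: row 9 has {5,7,8}; col 1 has {1,3,7}; box has {3}; anti-diagonal has {1,2,6,9} → only 4 remains.
r6c7 = 1: in row 6, 1 can only go here (every other open cell in that row sees a 1).
r6c8 = 5: in row 6, 5 can only go here (every other open cell in that row sees a 5).
r4c5 = 5: in row 4, 5 can only go here (every other open cell in that row sees a 5).
r8c6 = 3: in row 8, 3 can only go here (every other open cell in that row sees a 3).
r4c6 = 8: row 4 has {1,5,6,7}; col 6 has {2,3,4,5}; box has {2,5,6}; anti-diagonal has {1,2,4,6,9} → only 8 remains.
r4c8 = 3: row 4 has {1,5,6,7,8}; col 8 has {1,2,4,5,6,7,9}; box has {1,4,5,6,7,9} → only 3 remains.
r5c6 = 1: row 5 has {2,5,6,7,9}; col 6 has {2,3,4,5,8}; box has {2,5,6,8} → only 1 remains.
r5c8 = 8: row 5 has {1,2,5,6,7,9}; col 8 has {1,2,3,4,5,6,7,9}; box has {1,3,4,5,6,7,9} → only 8 remains.
r8c2 = 7: row 8 has {1,3,4,5}; col 2 has {3,5,6}; box has {3,4}; anti-diagonal has {1,2,4,6,8,9} → only 7 remains.
r8c5 = 9: row 8 has {1,3,4,5,7}; col 5 has {2,3,4,5,6,8}; box has {3,4,5,8} → only 9 remains.
r9c6 = 6: row 9 has {4,5,7,8}; col 6 has {1,2,3,4,5,8}; box has {3,4,5,8,9} → only 6 remains.
r4c7 = 2: row 4 has {1,3,5,6,7,8}; col 7 has {1,4,5,6,7,8,9}; box has {1,3,4,5,6,7,8,9} → only 2 remains.
r6c4 = 3: row 6 has {1,4,5,6}; col 4 has {5}; box has {1,2,5,6,8}; anti-diagonal has {1,2,4,6,7,8,9} → only 3 remains.
r7c3 = 5: row 7 has {3,4,8,9}; col 3 has {6}; box has {3,4,7}; anti-diagonal has {1,2,3,4,6,7,8,9} → only 5 remains.
r9c7 = 3: row 9 has {4,5,6,7,8}; col 7 has {1,2,4,5,6,7,8,9}; box has {1,4,5,7,8,9} → only 3 remains.
r5c4 = 4: row 5 has {1,2,5,6,7,8,9}; col 4 has {3,5}; box has {1,2,3,5,6,8} → only 4 remains.
r4c4 = 9: row 4 has {1,2,3,5,6,7,8}; col 4 has {3,4,5}; box has {1,2,3,4,5,6,8}; main diagonal has {1,2,3,5,6,8} → only 9 remains.
r5c3 = 3: row 5 has {1,2,4,5,6,7,8,9}; col 3 has {5,6}; box has {1,5,6,7} → only 3 remains.
r6c6 = 7: row 6 has {1,3,4,5,6}; col 6 has {1,2,3,4,5,6,8}; box has {1,2,3,4,5,6,8,9}; main diagonal has {1,2,3,5,6,8,9} → only 7 remains.
r1c6 = 9: row 1 has {1,2,3,4,5}; col 6 has {1,2,3,4,5,6,7,8}; box has {2,3,4,5} → only 9 remains.
r2c2 = 4: row 2 has {2,3,6,7,8}; col 2 has {3,5,6,7}; box has {3,6}; main diagonal has {1,2,3,5,6,7,8,9} → only 4 remains.
r2c4 = 1: row 2 has {2,3,4,6,7,8}; col 4 has {3,4,5,9}; box has {2,3,4,5,9} → only 1 remains.
r3c5 = 7: row 3 has {3,4,5,6,9}; col 5 has {2,3,4,5,6,8,9}; box has {1,2,3,4,5,9} → only 7 remains.
r4c3 = 4: row 4 has {1,2,3,5,6,7,8,9}; col 3 has {3,5,6}; box has {1,3,5,6,7} → only 4 remains.

164958237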